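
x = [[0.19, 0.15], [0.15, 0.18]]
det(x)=0.012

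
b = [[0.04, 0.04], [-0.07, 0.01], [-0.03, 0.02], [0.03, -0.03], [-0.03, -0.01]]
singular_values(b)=[0.1, 0.06]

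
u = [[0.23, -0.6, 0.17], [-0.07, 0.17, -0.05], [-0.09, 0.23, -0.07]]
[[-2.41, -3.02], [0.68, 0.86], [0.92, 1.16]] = u@[[0.36,  -0.48],[4.19,  4.94],[0.11,  0.34]]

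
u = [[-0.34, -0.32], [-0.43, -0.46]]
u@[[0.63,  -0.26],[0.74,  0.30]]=[[-0.45, -0.01], [-0.61, -0.03]]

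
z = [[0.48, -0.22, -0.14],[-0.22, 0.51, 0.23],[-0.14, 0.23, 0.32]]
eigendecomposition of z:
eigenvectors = [[0.58, -0.82, -0.03], [-0.68, -0.46, -0.57], [-0.45, -0.35, 0.82]]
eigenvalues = [0.85, 0.3, 0.17]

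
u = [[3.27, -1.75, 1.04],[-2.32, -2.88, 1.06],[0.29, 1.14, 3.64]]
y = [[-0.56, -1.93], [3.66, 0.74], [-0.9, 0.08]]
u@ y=[[-9.17, -7.52], [-10.20, 2.43], [0.73, 0.58]]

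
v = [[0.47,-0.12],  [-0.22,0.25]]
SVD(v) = [[-0.84, 0.54], [0.54, 0.84]] @ diag([0.5659402042208909, 0.16097106959455912]) @ [[-0.91, 0.42], [0.42, 0.91]]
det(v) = 0.09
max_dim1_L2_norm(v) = 0.49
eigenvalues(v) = [0.56, 0.16]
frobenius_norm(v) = 0.59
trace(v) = 0.72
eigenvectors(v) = [[0.81, 0.36],[-0.58, 0.93]]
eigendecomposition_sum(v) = [[0.43, -0.17], [-0.31, 0.12]] + [[0.04, 0.05], [0.09, 0.13]]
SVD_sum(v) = [[0.43, -0.20], [-0.28, 0.13]] + [[0.04, 0.08],  [0.06, 0.12]]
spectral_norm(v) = 0.57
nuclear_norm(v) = 0.73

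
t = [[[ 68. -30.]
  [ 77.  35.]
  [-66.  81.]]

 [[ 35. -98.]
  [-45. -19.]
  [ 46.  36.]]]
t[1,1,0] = -45.0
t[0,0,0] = 68.0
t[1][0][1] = -98.0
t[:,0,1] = [-30.0, -98.0]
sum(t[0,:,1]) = 86.0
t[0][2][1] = 81.0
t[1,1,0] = -45.0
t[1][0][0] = 35.0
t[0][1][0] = 77.0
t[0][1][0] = 77.0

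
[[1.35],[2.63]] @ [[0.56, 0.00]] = [[0.76, 0.00], [1.47, 0.00]]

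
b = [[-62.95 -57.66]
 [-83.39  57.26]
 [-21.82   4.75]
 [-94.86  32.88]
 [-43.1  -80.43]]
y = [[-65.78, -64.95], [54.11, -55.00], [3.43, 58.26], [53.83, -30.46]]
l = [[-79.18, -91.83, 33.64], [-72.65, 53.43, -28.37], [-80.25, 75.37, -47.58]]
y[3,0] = 53.83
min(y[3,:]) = -30.46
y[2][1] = 58.26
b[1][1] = 57.26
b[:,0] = [-62.95, -83.39, -21.82, -94.86, -43.1]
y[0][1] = -64.95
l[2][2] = -47.58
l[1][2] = -28.37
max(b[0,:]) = -57.66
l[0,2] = 33.64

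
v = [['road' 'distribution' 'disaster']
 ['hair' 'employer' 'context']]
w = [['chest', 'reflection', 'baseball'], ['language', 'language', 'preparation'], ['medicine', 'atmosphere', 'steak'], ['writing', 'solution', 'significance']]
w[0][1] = 'reflection'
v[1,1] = 'employer'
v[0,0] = 'road'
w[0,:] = ['chest', 'reflection', 'baseball']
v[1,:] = ['hair', 'employer', 'context']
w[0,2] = 'baseball'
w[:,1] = ['reflection', 'language', 'atmosphere', 'solution']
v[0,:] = ['road', 'distribution', 'disaster']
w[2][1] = 'atmosphere'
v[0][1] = 'distribution'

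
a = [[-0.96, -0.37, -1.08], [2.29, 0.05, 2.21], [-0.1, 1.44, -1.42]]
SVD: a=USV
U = [[-0.38, 0.26, -0.89], [0.86, -0.26, -0.45], [-0.34, -0.93, -0.12]]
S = [3.68, 1.7, 0.25]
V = [[0.64, -0.08, 0.76], [-0.44, -0.85, 0.28], [-0.63, 0.51, 0.59]]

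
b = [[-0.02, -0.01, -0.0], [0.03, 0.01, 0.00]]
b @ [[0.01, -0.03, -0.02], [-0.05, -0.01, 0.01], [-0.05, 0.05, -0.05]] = [[0.0, 0.0, 0.00],[-0.0, -0.00, -0.00]]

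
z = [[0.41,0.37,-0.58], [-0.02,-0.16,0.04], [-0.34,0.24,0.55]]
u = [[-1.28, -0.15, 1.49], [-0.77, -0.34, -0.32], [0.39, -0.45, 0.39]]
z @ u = [[-1.04, 0.07, 0.27], [0.16, 0.04, 0.04], [0.46, -0.28, -0.37]]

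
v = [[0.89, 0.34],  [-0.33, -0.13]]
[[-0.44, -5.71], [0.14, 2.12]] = v @ [[-2.63, -6.23],[5.60, -0.49]]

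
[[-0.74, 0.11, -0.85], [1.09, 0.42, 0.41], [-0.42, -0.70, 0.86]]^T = [[-0.74, 1.09, -0.42], [0.11, 0.42, -0.70], [-0.85, 0.41, 0.86]]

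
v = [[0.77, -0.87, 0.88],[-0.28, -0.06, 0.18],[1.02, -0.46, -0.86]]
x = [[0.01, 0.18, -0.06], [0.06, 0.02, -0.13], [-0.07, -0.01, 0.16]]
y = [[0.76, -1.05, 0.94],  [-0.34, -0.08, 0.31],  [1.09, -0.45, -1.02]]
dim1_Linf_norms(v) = [0.88, 0.28, 1.02]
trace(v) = -0.15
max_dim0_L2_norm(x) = 0.21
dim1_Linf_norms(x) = [0.18, 0.13, 0.16]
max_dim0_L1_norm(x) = 0.35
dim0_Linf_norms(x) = [0.07, 0.18, 0.16]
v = y + x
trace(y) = -0.34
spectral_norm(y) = 1.70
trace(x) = 0.19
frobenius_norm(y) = 2.28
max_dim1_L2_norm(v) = 1.46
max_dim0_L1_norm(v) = 2.07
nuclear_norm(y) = 3.37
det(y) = 0.40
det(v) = 0.32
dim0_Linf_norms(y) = [1.09, 1.05, 1.02]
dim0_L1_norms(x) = [0.14, 0.21, 0.35]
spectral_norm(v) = 1.59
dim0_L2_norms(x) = [0.09, 0.18, 0.21]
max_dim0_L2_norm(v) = 1.31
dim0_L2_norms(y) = [1.37, 1.15, 1.42]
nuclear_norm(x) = 0.41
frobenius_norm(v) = 2.06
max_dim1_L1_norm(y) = 2.75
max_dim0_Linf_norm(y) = 1.09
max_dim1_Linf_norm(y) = 1.09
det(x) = -0.00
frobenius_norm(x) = 0.30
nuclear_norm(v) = 3.04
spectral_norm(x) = 0.25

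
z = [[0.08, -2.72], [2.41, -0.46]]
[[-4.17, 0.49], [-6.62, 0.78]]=z @ [[-2.47, 0.29],[1.46, -0.17]]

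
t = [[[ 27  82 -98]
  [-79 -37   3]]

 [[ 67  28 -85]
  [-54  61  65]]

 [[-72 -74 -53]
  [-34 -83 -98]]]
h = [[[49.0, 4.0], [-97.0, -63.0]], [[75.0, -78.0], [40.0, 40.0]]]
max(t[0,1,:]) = 3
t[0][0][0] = 27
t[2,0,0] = -72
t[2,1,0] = -34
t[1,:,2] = [-85, 65]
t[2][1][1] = -83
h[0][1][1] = -63.0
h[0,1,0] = -97.0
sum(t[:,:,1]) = -23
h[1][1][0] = 40.0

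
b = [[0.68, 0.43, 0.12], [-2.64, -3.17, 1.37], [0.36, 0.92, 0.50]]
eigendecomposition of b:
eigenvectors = [[(0.1+0j), (-0.56+0.37j), -0.56-0.37j], [-0.97+0.00j, (0.13-0.26j), (0.13+0.26j)], [0.23+0.00j, (-0.68+0j), (-0.68-0j)]]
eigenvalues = [(-3.22+0j), (0.62+0.16j), (0.62-0.16j)]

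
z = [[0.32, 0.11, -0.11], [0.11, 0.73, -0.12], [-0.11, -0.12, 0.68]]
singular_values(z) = [0.87, 0.58, 0.28]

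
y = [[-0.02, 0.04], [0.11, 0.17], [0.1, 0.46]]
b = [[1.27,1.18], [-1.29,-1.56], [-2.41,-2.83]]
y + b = [[1.25,  1.22],[-1.18,  -1.39],[-2.31,  -2.37]]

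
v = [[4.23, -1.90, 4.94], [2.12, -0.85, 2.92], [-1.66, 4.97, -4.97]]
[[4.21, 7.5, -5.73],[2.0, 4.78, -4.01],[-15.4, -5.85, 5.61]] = v@[[-0.84,-0.31,0.99],[-2.94,0.82,-0.89],[0.44,2.10,-2.35]]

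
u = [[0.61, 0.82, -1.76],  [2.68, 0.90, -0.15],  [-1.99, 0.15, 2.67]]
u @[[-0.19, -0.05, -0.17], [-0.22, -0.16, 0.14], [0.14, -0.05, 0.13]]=[[-0.54, -0.07, -0.22], [-0.73, -0.27, -0.35], [0.72, -0.06, 0.71]]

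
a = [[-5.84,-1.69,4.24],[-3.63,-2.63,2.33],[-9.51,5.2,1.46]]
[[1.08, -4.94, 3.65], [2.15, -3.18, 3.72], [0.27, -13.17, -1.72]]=a@ [[-0.58,  1.46,  -0.32], [-0.77,  -0.09,  -0.93], [-0.85,  0.81,  0.05]]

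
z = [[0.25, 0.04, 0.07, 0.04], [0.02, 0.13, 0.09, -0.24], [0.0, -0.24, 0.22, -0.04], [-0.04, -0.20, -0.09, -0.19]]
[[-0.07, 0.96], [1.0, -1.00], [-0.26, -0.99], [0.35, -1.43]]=z @ [[0.07, 3.00], [1.52, 2.17], [-0.13, -1.18], [-3.38, 5.15]]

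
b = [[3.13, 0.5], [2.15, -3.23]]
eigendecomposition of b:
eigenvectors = [[0.95, -0.08], [0.31, 1.0]]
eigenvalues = [3.29, -3.39]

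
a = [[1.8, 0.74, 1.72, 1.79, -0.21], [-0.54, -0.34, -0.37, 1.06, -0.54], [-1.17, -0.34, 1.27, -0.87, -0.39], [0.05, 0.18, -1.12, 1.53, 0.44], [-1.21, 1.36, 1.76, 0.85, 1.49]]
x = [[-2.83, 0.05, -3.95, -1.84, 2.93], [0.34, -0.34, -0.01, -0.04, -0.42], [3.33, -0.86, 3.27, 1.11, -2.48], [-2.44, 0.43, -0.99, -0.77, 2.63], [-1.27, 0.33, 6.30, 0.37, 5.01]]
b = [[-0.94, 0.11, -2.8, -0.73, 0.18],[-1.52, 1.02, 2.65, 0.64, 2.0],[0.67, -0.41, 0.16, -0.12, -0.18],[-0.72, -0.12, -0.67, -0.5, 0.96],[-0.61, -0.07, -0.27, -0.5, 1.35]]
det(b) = -0.00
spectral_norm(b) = 4.33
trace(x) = 4.34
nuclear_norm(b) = 8.58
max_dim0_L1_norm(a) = 6.24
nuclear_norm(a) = 10.37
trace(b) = 1.09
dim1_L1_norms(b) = [4.76, 7.83, 1.54, 2.97, 2.8]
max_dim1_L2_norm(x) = 8.16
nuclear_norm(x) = 18.29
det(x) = -0.02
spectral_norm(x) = 8.84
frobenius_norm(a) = 5.40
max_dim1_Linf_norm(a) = 1.8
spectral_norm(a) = 3.58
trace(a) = 5.75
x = a @ b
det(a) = 3.24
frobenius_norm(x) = 12.13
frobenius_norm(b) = 5.43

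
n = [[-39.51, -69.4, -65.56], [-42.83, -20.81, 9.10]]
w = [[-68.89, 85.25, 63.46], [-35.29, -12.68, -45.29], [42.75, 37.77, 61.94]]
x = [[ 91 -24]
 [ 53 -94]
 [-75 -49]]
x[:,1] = [-24, -94, -49]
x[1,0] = 53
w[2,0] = 42.75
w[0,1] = 85.25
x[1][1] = -94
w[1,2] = -45.29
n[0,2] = -65.56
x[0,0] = 91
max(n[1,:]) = 9.1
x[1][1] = -94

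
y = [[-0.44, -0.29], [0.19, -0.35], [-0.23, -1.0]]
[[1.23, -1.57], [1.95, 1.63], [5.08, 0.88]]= y @ [[0.65, 4.89], [-5.23, -2.00]]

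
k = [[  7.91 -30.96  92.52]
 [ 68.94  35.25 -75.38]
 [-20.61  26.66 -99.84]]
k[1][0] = 68.94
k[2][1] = 26.66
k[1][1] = 35.25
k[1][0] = 68.94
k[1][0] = 68.94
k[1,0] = 68.94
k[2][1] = 26.66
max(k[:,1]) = 35.25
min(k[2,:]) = -99.84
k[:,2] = [92.52, -75.38, -99.84]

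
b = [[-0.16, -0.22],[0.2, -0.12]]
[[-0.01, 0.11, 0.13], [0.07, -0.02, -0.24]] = b @ [[0.27,-0.27,-1.08], [-0.16,-0.32,0.2]]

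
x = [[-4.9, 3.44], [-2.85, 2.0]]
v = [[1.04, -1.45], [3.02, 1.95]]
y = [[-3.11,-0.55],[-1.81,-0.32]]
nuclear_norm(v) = 5.38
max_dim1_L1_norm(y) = 3.66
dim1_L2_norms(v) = [1.78, 3.59]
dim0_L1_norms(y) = [4.92, 0.87]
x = y @ v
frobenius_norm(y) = 3.65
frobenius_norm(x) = 6.93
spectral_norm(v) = 3.60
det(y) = -0.00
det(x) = 0.00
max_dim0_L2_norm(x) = 5.67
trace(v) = 2.99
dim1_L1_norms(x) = [8.34, 4.85]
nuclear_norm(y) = 3.65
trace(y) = -3.43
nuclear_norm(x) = 6.93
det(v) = 6.41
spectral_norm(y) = 3.65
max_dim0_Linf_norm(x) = 4.9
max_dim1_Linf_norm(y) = 3.11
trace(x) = -2.90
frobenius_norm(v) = 4.01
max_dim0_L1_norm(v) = 4.06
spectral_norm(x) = 6.93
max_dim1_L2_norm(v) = 3.59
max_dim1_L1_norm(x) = 8.34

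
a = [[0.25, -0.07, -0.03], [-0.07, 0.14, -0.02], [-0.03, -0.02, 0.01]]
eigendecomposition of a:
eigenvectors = [[0.9, -0.39, 0.18], [-0.43, -0.88, 0.23], [-0.07, 0.28, 0.96]]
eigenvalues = [0.29, 0.12, -0.0]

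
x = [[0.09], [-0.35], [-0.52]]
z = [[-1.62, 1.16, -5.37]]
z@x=[[2.24]]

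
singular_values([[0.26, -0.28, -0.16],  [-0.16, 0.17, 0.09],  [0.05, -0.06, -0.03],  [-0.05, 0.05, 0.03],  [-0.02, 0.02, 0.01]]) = [0.5, 0.01, 0.01]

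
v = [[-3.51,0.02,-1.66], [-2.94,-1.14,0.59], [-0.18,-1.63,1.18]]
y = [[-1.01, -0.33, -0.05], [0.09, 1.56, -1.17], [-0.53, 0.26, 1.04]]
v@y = [[4.43, 0.76, -1.57], [2.55, -0.65, 2.09], [-0.59, -2.18, 3.14]]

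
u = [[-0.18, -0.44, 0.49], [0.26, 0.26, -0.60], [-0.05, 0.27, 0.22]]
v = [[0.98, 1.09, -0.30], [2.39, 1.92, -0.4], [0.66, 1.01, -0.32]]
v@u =[[0.12, -0.23, -0.24], [0.09, -0.66, -0.07], [0.16, -0.11, -0.35]]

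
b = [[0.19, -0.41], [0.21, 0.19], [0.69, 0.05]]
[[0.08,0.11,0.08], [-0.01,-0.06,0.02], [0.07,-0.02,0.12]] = b @[[0.11, -0.01, 0.18], [-0.15, -0.28, -0.12]]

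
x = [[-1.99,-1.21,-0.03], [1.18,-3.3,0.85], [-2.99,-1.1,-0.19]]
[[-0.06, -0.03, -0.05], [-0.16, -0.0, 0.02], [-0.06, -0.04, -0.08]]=x@[[0.0,0.01,0.02], [0.05,0.01,0.01], [0.00,0.02,0.03]]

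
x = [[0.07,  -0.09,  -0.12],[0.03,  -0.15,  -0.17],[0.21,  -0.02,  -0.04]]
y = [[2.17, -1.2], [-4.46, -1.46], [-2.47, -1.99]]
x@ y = [[0.85, 0.29], [1.15, 0.52], [0.64, -0.14]]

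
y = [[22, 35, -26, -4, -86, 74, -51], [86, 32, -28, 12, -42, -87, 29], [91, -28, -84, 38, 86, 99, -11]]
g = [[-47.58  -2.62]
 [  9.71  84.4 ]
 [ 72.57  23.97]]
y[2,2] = -84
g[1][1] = 84.4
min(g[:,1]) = -2.62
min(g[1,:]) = 9.71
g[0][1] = -2.62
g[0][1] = -2.62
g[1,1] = 84.4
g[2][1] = 23.97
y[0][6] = -51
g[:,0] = [-47.58, 9.71, 72.57]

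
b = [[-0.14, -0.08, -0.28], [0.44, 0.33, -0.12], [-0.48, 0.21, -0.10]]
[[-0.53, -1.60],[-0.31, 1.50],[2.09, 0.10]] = b @ [[-3.08,1.0], [4.00,4.63], [2.29,3.89]]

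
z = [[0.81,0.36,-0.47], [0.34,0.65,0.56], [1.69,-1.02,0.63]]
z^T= [[0.81, 0.34, 1.69], [0.36, 0.65, -1.02], [-0.47, 0.56, 0.63]]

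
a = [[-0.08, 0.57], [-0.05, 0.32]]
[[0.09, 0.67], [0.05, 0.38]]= a @ [[-0.62, -0.59], [0.07, 1.09]]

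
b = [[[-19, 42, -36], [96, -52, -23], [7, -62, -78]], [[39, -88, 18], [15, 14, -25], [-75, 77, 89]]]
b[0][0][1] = 42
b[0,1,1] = -52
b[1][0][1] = -88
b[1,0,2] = 18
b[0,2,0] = 7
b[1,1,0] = 15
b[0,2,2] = -78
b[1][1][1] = 14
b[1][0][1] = -88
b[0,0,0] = -19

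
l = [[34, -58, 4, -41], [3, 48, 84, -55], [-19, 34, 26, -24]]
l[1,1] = 48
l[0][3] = -41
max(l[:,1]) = 48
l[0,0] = 34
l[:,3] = [-41, -55, -24]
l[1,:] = [3, 48, 84, -55]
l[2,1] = 34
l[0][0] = 34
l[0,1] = -58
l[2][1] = 34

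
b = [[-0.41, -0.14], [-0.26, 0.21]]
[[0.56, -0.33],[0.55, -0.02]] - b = [[0.97, -0.19], [0.81, -0.23]]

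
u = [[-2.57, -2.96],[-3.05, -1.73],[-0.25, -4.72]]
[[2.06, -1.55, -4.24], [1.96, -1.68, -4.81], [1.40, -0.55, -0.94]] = u @ [[-0.49, 0.5, 1.51], [-0.27, 0.09, 0.12]]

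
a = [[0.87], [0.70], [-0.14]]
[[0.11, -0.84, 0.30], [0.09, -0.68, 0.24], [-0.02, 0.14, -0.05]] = a @ [[0.13, -0.97, 0.35]]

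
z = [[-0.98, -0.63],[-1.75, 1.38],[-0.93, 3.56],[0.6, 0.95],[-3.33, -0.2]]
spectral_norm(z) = 4.47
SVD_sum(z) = [[-0.2, 0.19], [-1.61, 1.53], [-2.27, 2.15], [-0.16, 0.15], [-1.66, 1.57]] + [[-0.78, -0.82], [-0.14, -0.15], [1.34, 1.41], [0.76, 0.80], [-1.67, -1.77]]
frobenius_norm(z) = 5.68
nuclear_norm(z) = 7.97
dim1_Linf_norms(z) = [0.98, 1.75, 3.56, 0.95, 3.33]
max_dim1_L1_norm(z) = 4.49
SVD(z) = [[-0.06, 0.32], [-0.5, 0.06], [-0.7, -0.56], [-0.05, -0.31], [-0.51, 0.70]] @ diag([4.472708466463484, 3.4998541361070856]) @ [[0.73, -0.69], [-0.69, -0.73]]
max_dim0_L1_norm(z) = 7.59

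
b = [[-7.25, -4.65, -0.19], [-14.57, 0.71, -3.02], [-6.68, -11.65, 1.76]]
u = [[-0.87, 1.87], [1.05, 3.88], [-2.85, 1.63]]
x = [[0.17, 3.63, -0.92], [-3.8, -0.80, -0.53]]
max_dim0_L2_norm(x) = 3.8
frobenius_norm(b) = 21.90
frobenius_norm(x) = 5.42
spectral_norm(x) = 4.22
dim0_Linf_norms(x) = [3.8, 3.63, 0.92]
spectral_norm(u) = 4.65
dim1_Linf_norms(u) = [1.87, 3.88, 2.85]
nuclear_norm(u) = 7.74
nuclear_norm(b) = 29.88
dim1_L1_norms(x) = [4.72, 5.13]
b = u @ x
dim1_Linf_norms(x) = [3.63, 3.8]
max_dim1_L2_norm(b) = 14.9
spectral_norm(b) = 19.01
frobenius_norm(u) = 5.58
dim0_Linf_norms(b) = [14.57, 11.65, 3.02]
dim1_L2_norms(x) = [3.75, 3.92]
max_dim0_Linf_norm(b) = 14.57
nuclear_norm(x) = 7.63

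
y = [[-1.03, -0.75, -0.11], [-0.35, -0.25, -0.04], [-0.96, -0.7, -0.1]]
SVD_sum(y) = [[-1.03, -0.75, -0.11], [-0.35, -0.25, -0.04], [-0.96, -0.70, -0.1]] + [[-0.00, 0.00, -0.0], [-0.00, 0.00, -0.00], [0.0, -0.00, 0.0]] + [[0.00, -0.00, -0.00], [-0.00, 0.00, 0.00], [-0.0, 0.00, 0.00]]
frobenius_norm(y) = 1.80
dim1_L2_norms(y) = [1.28, 0.43, 1.19]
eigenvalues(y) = [-1.39, 0.0, 0.01]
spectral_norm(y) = 1.80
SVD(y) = [[-0.71, -0.05, -0.7],[-0.24, -0.92, 0.31],[-0.66, 0.39, 0.64]] @ diag([1.8010192800380898, 0.0053357347035009805, 0.0010406085981549587]) @ [[0.81, 0.59, 0.09], [0.39, -0.63, 0.68], [-0.45, 0.51, 0.73]]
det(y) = -0.00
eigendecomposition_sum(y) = [[-1.03, -0.75, -0.11], [-0.35, -0.25, -0.04], [-0.96, -0.7, -0.1]] + [[0.00, -0.00, -0.00], [-0.00, 0.0, 0.0], [-0.00, 0.00, 0.0]] + [[-0.0,-0.00,0.00], [0.0,0.00,-0.00], [-0.00,-0.0,0.00]]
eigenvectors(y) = [[0.71, 0.47, 0.37], [0.24, -0.54, -0.61], [0.66, -0.7, 0.7]]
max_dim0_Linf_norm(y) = 1.03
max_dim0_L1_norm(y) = 2.34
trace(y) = -1.38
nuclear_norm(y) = 1.81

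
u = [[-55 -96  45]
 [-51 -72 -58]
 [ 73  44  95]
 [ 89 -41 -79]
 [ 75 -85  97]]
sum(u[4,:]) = 87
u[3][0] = 89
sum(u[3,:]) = -31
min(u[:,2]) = -79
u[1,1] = -72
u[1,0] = -51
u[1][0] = -51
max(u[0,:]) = 45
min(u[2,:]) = 44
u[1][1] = -72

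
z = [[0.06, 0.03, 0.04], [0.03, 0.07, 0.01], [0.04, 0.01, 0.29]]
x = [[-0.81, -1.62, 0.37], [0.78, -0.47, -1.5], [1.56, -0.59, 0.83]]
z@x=[[0.04, -0.13, 0.01], [0.05, -0.09, -0.09], [0.43, -0.24, 0.24]]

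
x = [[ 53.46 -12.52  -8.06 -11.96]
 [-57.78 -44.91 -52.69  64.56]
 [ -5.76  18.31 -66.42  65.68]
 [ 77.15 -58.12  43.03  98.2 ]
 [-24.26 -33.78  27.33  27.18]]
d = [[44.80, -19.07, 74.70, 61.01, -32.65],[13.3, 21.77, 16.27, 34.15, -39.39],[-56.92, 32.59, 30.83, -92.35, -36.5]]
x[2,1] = 18.31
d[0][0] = 44.8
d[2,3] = -92.35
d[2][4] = -36.5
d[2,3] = -92.35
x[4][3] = 27.18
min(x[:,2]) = -66.42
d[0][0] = 44.8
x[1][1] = -44.91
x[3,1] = -58.12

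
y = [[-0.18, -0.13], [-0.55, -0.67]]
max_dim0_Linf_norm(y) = 0.67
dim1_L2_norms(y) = [0.22, 0.87]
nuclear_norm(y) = 0.95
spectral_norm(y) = 0.89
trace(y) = -0.85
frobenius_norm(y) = 0.89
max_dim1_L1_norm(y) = 1.22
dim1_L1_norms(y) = [0.31, 1.22]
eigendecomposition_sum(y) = [[-0.05, 0.01], [0.05, -0.01]] + [[-0.13, -0.14], [-0.60, -0.66]]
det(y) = 0.05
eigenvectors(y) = [[0.74, 0.21],[-0.67, 0.98]]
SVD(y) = [[-0.24, -0.97], [-0.97, 0.24]] @ diag([0.893128050301856, 0.05497531958984538]) @ [[0.65, 0.76], [0.76, -0.65]]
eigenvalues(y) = [-0.06, -0.79]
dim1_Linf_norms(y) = [0.18, 0.67]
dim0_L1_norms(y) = [0.73, 0.8]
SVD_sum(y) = [[-0.14,  -0.16], [-0.56,  -0.66]] + [[-0.04, 0.03],[0.01, -0.01]]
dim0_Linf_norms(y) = [0.55, 0.67]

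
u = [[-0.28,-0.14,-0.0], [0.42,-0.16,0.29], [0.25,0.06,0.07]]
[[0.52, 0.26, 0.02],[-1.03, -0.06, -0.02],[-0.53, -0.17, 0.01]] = u@[[-1.84,-0.51,-0.56], [-0.04,-0.82,0.98], [-0.9,0.09,1.28]]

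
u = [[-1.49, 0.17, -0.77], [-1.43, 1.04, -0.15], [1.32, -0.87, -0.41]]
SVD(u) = [[-0.54, 0.80, -0.26], [-0.64, -0.18, 0.75], [0.55, 0.57, 0.61]] @ diag([2.7501838548913375, 1.0060379409486597, 0.28753508597526173]) @ [[0.89, -0.45, 0.10], [-0.18, -0.55, -0.82], [0.42, 0.71, -0.57]]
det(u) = 0.80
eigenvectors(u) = [[0.21+0.00j,(0.44-0.45j),(0.44+0.45j)], [(0.88+0j),(0.36-0.23j),0.36+0.23j], [-0.42+0.00j,(-0.65+0j),(-0.65-0j)]]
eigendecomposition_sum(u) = [[-0.12+0.00j, 0.23-0.00j, (0.05+0j)], [(-0.51+0j), 0.99-0.00j, (0.2+0j)], [0.24+0.00j, (-0.47+0j), (-0.1-0j)]] + [[(-0.69+0.06j), -0.03-0.30j, (-0.41-0.61j)], [-0.46-0.07j, 0.03-0.20j, -0.18-0.47j], [(0.54+0.47j), (-0.2+0.24j), -0.16+0.75j]] + [[(-0.69-0.06j), (-0.03+0.3j), (-0.41+0.61j)], [-0.46+0.07j, (0.03+0.2j), (-0.18+0.47j)], [0.54-0.47j, (-0.2-0.24j), (-0.16-0.75j)]]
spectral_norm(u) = 2.75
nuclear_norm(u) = 4.04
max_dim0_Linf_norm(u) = 1.49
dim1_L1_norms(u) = [2.43, 2.62, 2.6]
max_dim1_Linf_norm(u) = 1.49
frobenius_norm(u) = 2.94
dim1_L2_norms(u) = [1.69, 1.77, 1.63]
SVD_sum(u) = [[-1.31, 0.66, -0.15], [-1.55, 0.79, -0.18], [1.35, -0.68, 0.16]] + [[-0.15, -0.44, -0.66], [0.03, 0.1, 0.15], [-0.1, -0.31, -0.47]] + [[-0.03, -0.05, 0.04], [0.09, 0.15, -0.12], [0.07, 0.12, -0.1]]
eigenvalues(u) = [(0.77+0j), (-0.82+0.6j), (-0.82-0.6j)]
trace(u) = -0.86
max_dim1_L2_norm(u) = 1.77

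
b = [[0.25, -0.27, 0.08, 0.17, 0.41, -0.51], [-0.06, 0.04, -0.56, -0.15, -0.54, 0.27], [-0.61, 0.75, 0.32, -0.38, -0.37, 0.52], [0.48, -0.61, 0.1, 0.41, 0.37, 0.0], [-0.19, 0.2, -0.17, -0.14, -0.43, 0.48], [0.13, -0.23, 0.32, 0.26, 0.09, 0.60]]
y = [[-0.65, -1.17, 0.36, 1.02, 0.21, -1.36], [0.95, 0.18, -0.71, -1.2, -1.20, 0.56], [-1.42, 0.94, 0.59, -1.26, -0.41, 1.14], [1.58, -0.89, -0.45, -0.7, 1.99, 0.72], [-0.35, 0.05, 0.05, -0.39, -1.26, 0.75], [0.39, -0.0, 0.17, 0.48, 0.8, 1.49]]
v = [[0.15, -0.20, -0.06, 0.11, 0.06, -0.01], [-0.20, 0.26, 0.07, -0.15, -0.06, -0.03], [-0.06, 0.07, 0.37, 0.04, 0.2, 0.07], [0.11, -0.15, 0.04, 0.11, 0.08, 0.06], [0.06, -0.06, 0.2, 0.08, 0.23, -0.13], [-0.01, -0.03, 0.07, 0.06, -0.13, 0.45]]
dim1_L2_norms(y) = [2.2, 2.15, 2.51, 2.91, 1.56, 1.81]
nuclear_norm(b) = 3.65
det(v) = 0.00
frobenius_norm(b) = 2.23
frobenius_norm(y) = 5.47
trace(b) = 1.19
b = y @ v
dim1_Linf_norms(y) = [1.36, 1.2, 1.42, 1.99, 1.26, 1.49]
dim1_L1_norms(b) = [1.69, 1.62, 2.95, 1.97, 1.61, 1.63]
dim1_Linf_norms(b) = [0.51, 0.56, 0.75, 0.61, 0.48, 0.6]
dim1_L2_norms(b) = [0.77, 0.84, 1.26, 0.96, 0.73, 0.78]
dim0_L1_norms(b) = [1.72, 2.1, 1.55, 1.51, 2.21, 2.38]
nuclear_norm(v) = 1.58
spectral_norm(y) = 3.50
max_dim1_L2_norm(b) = 1.26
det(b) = -0.00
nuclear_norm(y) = 11.11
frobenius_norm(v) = 0.91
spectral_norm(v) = 0.54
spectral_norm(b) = 1.82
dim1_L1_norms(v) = [0.59, 0.77, 0.81, 0.55, 0.76, 0.75]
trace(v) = 1.57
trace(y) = -0.35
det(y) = 0.06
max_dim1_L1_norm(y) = 6.33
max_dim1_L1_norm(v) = 0.81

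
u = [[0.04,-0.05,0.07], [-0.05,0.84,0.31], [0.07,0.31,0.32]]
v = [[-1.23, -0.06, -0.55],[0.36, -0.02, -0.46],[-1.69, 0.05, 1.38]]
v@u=[[-0.08, -0.16, -0.28], [-0.02, -0.18, -0.13], [0.03, 0.55, 0.34]]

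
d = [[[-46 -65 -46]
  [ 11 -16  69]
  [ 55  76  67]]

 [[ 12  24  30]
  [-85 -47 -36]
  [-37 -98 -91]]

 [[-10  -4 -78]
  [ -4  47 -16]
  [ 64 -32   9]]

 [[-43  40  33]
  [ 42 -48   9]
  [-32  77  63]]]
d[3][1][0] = 42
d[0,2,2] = 67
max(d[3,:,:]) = 77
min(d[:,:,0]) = -85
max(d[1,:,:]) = 30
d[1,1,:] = [-85, -47, -36]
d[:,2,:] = [[55, 76, 67], [-37, -98, -91], [64, -32, 9], [-32, 77, 63]]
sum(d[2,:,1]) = 11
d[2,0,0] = -10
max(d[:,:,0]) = 64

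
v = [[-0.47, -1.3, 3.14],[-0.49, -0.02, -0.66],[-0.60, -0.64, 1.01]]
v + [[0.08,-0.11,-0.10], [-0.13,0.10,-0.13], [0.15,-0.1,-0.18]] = [[-0.39, -1.41, 3.04], [-0.62, 0.08, -0.79], [-0.45, -0.74, 0.83]]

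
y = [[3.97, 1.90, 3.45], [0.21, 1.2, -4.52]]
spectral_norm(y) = 6.32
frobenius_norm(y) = 7.29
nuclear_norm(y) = 9.96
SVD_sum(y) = [[2.58, 0.72, 4.45], [-1.79, -0.50, -3.08]] + [[1.39, 1.18, -1.00], [2.0, 1.70, -1.44]]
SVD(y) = [[-0.82, 0.57], [0.57, 0.82]] @ diag([6.318439968694054, 3.6421444729732344]) @ [[-0.50, -0.14, -0.86], [0.67, 0.57, -0.48]]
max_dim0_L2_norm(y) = 5.69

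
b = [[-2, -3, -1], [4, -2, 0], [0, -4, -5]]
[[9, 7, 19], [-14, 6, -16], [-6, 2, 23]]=b @ [[-4, 0, -5], [-1, -3, -2], [2, 2, -3]]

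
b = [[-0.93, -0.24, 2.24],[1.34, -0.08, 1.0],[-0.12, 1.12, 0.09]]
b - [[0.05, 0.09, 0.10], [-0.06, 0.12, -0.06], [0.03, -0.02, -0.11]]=[[-0.98, -0.33, 2.14],[1.40, -0.20, 1.06],[-0.15, 1.14, 0.20]]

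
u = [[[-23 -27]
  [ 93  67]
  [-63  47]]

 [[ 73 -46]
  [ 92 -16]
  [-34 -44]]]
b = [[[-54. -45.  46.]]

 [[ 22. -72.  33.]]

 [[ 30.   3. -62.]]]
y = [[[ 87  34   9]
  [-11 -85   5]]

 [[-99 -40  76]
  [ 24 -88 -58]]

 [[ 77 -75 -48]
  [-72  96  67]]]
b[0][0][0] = -54.0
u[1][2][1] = -44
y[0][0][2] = 9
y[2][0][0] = 77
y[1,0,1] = -40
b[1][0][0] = 22.0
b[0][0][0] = -54.0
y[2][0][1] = -75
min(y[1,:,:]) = -99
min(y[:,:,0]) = -99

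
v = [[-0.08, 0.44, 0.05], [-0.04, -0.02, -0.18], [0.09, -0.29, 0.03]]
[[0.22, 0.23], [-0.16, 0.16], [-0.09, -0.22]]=v @ [[0.17, -0.49], [0.45, 0.52], [0.81, -0.82]]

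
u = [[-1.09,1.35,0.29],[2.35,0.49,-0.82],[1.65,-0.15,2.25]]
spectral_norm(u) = 3.16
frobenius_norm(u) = 4.16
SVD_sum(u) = [[-0.97, 0.08, -0.35], [1.77, -0.15, 0.63], [2.17, -0.19, 0.78]] + [[-0.20, -0.02, 0.55], [0.54, 0.07, -1.49], [-0.53, -0.06, 1.46]] + [[0.08, 1.29, 0.09], [0.04, 0.58, 0.04], [0.01, 0.1, 0.01]]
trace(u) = 1.65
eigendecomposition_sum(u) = [[(-1.64-0j),0.77-0.00j,0.24-0.00j], [1.49+0.00j,-0.70+0.00j,-0.22+0.00j], [(0.63+0j),(-0.29+0j),-0.09+0.00j]] + [[0.27+0.42j, 0.29+0.26j, 0.03+0.48j], [(0.43+1.38j), 0.60+0.95j, -0.30+1.35j], [0.51-1.57j, 0.07-1.28j, 1.17-1.06j]] + [[0.27-0.42j, (0.29-0.26j), 0.03-0.48j], [(0.43-1.38j), 0.60-0.95j, -0.30-1.35j], [(0.51+1.57j), 0.07+1.28j, (1.17+1.06j)]]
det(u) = -10.37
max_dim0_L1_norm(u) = 5.09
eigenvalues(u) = [(-2.43+0j), (2.04+0.32j), (2.04-0.32j)]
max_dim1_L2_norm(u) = 2.79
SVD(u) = [[-0.33,0.25,0.91], [0.60,-0.69,0.41], [0.73,0.68,0.07]] @ diag([3.1636472487662033, 2.30276256167859, 1.4233132718785046]) @ [[0.94, -0.08, 0.34], [-0.34, -0.04, 0.94], [0.06, 1.00, 0.07]]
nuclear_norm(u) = 6.89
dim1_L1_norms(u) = [2.73, 3.66, 4.05]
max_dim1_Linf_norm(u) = 2.35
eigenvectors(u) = [[(0.71+0j), -0.14+0.17j, -0.14-0.17j], [(-0.65+0j), -0.52+0.37j, (-0.52-0.37j)], [(-0.27+0j), (0.73+0j), 0.73-0.00j]]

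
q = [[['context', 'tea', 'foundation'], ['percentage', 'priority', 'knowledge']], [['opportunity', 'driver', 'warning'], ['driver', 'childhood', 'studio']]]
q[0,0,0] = 'context'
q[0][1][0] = 'percentage'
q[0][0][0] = 'context'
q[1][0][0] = 'opportunity'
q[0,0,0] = 'context'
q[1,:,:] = [['opportunity', 'driver', 'warning'], ['driver', 'childhood', 'studio']]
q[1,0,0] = 'opportunity'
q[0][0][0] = 'context'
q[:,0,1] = ['tea', 'driver']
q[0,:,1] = ['tea', 'priority']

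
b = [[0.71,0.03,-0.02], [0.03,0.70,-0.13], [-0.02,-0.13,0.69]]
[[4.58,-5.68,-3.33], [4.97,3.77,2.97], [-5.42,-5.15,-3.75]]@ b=[[3.15, -3.41, -1.65], [3.58, 2.40, 1.46], [-3.93, -3.28, -1.81]]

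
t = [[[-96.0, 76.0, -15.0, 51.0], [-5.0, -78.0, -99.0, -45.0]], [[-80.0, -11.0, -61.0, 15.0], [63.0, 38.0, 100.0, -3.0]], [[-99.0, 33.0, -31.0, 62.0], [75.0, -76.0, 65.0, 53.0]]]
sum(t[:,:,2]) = -41.0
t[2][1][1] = -76.0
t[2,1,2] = 65.0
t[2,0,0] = -99.0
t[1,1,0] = 63.0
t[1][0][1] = -11.0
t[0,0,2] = -15.0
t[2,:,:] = [[-99.0, 33.0, -31.0, 62.0], [75.0, -76.0, 65.0, 53.0]]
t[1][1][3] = -3.0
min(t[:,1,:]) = -99.0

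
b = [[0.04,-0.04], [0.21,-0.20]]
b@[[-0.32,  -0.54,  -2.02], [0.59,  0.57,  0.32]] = [[-0.04, -0.04, -0.09], [-0.19, -0.23, -0.49]]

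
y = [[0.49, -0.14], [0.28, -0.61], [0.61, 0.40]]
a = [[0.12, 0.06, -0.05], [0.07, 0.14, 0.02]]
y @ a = [[0.05, 0.01, -0.03], [-0.01, -0.07, -0.03], [0.1, 0.09, -0.02]]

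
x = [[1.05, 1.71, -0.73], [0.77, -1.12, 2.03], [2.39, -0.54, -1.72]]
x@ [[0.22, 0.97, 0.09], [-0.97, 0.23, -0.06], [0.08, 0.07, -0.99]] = [[-1.49, 1.36, 0.71], [1.42, 0.63, -1.87], [0.91, 2.07, 1.95]]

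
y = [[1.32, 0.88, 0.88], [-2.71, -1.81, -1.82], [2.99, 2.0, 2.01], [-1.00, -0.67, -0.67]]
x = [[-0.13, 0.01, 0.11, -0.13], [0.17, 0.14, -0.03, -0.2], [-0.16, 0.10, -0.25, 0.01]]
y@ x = [[-0.16,0.22,-0.1,-0.34], [0.34,-0.46,0.21,0.70], [-0.37,0.51,-0.23,-0.77], [0.12,-0.17,0.08,0.26]]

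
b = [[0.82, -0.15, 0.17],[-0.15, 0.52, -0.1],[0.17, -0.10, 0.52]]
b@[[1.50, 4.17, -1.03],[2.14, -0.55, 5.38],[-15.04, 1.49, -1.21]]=[[-1.65, 3.76, -1.86], [2.39, -1.06, 3.07], [-7.78, 1.54, -1.34]]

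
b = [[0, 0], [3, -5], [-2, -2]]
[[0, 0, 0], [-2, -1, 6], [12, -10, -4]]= b @ [[-4, 3, 2], [-2, 2, 0]]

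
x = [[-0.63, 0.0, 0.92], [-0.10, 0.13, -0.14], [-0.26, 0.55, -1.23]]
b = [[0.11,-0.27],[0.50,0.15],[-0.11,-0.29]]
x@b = [[-0.17, -0.10], [0.07, 0.09], [0.38, 0.51]]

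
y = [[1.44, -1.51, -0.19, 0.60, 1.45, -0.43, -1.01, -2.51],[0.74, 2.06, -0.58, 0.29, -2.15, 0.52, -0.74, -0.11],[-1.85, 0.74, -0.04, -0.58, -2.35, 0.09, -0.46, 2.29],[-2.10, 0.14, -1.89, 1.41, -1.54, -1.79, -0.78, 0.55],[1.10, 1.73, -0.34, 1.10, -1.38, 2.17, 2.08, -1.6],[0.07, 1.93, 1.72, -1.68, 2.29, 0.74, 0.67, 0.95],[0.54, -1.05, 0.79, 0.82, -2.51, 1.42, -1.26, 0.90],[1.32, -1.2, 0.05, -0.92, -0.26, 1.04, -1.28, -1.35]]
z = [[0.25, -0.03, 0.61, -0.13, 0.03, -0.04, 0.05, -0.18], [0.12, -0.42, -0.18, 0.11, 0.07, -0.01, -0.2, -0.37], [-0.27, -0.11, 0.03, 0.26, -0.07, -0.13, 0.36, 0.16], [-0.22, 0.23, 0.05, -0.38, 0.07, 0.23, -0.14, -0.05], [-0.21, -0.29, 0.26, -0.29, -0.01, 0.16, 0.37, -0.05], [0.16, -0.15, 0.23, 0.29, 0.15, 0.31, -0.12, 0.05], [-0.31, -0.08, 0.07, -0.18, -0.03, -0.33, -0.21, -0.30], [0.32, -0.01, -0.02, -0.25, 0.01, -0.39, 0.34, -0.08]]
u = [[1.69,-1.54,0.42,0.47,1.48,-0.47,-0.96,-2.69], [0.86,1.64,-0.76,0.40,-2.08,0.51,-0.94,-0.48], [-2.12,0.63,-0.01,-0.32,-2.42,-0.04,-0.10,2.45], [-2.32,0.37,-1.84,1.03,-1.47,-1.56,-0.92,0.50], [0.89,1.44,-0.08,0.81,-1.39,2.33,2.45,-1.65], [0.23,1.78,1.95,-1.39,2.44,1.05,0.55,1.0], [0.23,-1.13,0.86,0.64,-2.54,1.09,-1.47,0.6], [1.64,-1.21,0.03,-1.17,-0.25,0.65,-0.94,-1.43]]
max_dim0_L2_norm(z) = 0.73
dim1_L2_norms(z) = [0.7, 0.65, 0.57, 0.57, 0.67, 0.57, 0.62, 0.66]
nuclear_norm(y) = 24.79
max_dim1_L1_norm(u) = 11.04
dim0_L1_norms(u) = [9.98, 9.74, 5.95, 6.23, 14.07, 7.7, 8.33, 10.8]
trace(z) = -0.51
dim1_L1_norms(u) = [9.72, 7.67, 8.09, 10.01, 11.04, 10.39, 8.56, 7.32]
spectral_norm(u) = 6.72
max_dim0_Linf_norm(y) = 2.51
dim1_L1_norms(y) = [9.14, 7.19, 8.4, 10.2, 11.5, 10.05, 9.29, 7.42]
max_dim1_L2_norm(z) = 0.7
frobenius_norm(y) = 10.70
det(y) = -251.06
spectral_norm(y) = 6.35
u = z + y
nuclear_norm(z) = 4.44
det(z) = 0.00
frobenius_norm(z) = 1.78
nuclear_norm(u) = 25.34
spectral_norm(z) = 0.87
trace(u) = 1.11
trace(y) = 1.62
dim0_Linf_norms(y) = [2.1, 2.06, 1.89, 1.68, 2.51, 2.17, 2.08, 2.51]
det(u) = -650.10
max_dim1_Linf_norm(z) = 0.61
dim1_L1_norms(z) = [1.32, 1.48, 1.39, 1.37, 1.64, 1.46, 1.51, 1.42]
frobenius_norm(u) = 10.82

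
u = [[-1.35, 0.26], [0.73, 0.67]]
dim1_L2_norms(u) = [1.37, 0.99]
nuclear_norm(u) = 2.25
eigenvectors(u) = [[-0.95, -0.12], [0.33, -0.99]]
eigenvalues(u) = [-1.44, 0.76]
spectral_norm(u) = 1.54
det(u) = -1.09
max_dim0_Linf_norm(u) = 1.35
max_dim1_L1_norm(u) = 1.61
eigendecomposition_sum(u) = [[-1.38, 0.17], [0.48, -0.06]] + [[0.03, 0.09], [0.25, 0.73]]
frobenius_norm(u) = 1.69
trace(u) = -0.68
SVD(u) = [[-0.86, 0.51],[0.51, 0.86]] @ diag([1.538087566984219, 0.7114679446669163]) @ [[1.00, 0.07],[-0.07, 1.00]]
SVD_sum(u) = [[-1.32,  -0.10], [0.78,  0.06]] + [[-0.03, 0.36], [-0.05, 0.61]]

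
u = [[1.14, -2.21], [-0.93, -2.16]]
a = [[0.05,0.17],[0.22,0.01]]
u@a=[[-0.43, 0.17], [-0.52, -0.18]]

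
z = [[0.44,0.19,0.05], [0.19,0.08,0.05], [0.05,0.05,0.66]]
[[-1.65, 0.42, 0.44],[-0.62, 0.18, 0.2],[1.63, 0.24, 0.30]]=z @ [[-2.71, 0.09, 1.01],  [-3.17, 1.93, -0.13],  [2.92, 0.21, 0.39]]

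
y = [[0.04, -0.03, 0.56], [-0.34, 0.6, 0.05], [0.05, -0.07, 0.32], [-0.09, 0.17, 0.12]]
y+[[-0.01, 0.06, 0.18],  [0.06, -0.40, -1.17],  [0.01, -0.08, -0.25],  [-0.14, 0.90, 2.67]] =[[0.03,  0.03,  0.74], [-0.28,  0.2,  -1.12], [0.06,  -0.15,  0.07], [-0.23,  1.07,  2.79]]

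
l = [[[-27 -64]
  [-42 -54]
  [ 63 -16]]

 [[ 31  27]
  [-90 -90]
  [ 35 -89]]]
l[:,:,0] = [[-27, -42, 63], [31, -90, 35]]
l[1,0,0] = 31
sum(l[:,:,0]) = -30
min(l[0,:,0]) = -42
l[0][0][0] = -27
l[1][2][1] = -89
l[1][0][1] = 27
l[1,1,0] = -90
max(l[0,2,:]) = 63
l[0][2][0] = 63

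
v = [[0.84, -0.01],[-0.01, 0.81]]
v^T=[[0.84, -0.01],[-0.01, 0.81]]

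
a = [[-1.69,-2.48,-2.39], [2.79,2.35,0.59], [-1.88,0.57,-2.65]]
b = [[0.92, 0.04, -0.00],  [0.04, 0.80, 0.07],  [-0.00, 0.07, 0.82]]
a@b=[[-1.65, -2.22, -2.13],[2.66, 2.03, 0.65],[-1.71, 0.2, -2.13]]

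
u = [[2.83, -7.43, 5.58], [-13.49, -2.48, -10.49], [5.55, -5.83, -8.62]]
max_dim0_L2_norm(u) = 14.86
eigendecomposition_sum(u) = [[7.13, -4.49, 3.80], [-8.13, 5.11, -4.32], [3.8, -2.39, 2.02]] + [[-4.13,-2.24,2.96], [-4.01,-2.17,2.88], [3.02,1.64,-2.17]] + [[-0.18, -0.71, -1.18], [-1.36, -5.42, -9.04], [-1.27, -5.08, -8.48]]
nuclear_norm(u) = 37.89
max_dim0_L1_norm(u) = 24.69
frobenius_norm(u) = 23.06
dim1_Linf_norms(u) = [7.43, 13.49, 8.62]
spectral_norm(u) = 18.11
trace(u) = -8.27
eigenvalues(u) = [14.27, -8.47, -14.07]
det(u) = 1699.64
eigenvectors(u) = [[-0.62, 0.64, 0.09], [0.71, 0.62, 0.73], [-0.33, -0.46, 0.68]]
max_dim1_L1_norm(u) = 26.46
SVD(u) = [[-0.31, 0.29, 0.91], [0.94, -0.04, 0.33], [0.13, 0.96, -0.26]] @ diag([18.112878644972874, 11.881310495750173, 7.897764753147719]) @ [[-0.71,-0.04,-0.70], [0.56,-0.64,-0.52], [-0.43,-0.77,0.48]]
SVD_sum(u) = [[3.97, 0.25, 3.94], [-12.1, -0.76, -12.0], [-1.69, -0.11, -1.68]] + [[1.92, -2.2, -1.80], [-0.26, 0.30, 0.24], [6.36, -7.29, -5.96]] + [[-3.06, -5.48, 3.44], [-1.13, -2.02, 1.27], [0.88, 1.57, -0.98]]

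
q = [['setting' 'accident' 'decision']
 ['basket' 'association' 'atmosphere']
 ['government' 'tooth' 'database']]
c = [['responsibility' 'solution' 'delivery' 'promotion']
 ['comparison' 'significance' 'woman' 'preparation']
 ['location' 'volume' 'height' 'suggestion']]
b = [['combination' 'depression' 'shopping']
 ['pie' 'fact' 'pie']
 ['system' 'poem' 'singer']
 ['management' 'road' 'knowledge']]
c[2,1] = 'volume'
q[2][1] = 'tooth'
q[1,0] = 'basket'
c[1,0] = 'comparison'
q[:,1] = ['accident', 'association', 'tooth']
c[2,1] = 'volume'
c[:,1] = ['solution', 'significance', 'volume']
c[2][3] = 'suggestion'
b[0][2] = 'shopping'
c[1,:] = ['comparison', 'significance', 'woman', 'preparation']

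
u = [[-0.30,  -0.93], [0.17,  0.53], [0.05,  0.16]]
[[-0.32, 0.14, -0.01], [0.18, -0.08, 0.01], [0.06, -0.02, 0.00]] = u @ [[0.18, -0.27, -0.06], [0.29, -0.06, 0.03]]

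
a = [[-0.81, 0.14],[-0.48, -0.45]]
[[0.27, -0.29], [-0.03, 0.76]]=a @ [[-0.27, 0.05],[0.35, -1.75]]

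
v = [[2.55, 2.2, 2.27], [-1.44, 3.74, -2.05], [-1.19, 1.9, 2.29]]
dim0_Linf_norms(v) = [2.55, 3.74, 2.29]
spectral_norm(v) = 4.78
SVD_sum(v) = [[-0.21,2.2,0.29], [-0.34,3.51,0.47], [-0.22,2.26,0.30]] + [[1.84, -0.17, 2.61],[-1.55, 0.14, -2.21],[0.62, -0.06, 0.88]] + [[0.92, 0.17, -0.64],[0.45, 0.08, -0.31],[-1.60, -0.3, 1.10]]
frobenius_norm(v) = 6.86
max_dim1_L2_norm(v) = 4.5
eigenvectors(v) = [[(-0.69+0j), (-0.69-0j), -0.82+0.00j], [(0.13-0.53j), (0.13+0.53j), (-0.44+0j)], [(-0.25-0.41j), -0.25+0.41j, (0.36+0j)]]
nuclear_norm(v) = 11.44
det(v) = 48.29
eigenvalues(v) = [(2.93+3.03j), (2.93-3.03j), (2.72+0j)]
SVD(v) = [[0.47, -0.74, -0.49],[0.74, 0.62, -0.24],[0.48, -0.25, 0.84]] @ diag([4.780872781320929, 4.327239389290868, 2.3339997250630278]) @ [[-0.09, 0.99, 0.13], [-0.57, 0.05, -0.82], [-0.81, -0.15, 0.56]]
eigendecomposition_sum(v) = [[(0.77+1.09j), (0.33-1.99j), 2.14+0.10j], [(-0.99+0.38j), (1.46+0.64j), (-0.49+1.63j)], [(-0.37+0.84j), (1.29-0.52j), (0.7+1.3j)]] + [[(0.77-1.09j), (0.33+1.99j), 2.14-0.10j], [-0.99-0.38j, (1.46-0.64j), (-0.49-1.63j)], [(-0.37-0.84j), (1.29+0.52j), 0.70-1.30j]] + [[1.02-0.00j, (1.54+0j), -2.01+0.00j], [0.54-0.00j, (0.82+0j), -1.06+0.00j], [(-0.45+0j), -0.68-0.00j, 0.88-0.00j]]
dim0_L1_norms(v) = [5.18, 7.84, 6.61]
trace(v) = 8.58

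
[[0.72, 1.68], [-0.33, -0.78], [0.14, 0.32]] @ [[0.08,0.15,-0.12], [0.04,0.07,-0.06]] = [[0.12, 0.23, -0.19], [-0.06, -0.1, 0.09], [0.02, 0.04, -0.04]]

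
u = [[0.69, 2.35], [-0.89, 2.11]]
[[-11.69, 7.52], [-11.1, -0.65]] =u @ [[0.4, 4.9], [-5.09, 1.76]]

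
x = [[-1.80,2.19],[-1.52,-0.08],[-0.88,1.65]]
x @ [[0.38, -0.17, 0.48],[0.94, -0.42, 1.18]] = [[1.37, -0.61, 1.72], [-0.65, 0.29, -0.82], [1.22, -0.54, 1.52]]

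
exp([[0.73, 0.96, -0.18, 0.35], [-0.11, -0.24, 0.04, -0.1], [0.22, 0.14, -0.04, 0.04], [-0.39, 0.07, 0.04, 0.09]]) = [[1.86, 1.22, -0.22, 0.45], [-0.11, 0.74, 0.04, -0.11], [0.29, 0.24, 0.94, 0.08], [-0.57, -0.16, 0.08, 1.01]]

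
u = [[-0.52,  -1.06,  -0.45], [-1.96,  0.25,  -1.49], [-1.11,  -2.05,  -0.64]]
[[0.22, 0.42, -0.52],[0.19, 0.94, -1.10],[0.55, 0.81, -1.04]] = u @ [[-0.37, -0.37, 0.51], [-0.17, -0.14, 0.2], [0.33, -0.17, 0.10]]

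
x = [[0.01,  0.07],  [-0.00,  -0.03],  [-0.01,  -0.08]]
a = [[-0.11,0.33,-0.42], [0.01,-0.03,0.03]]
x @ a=[[-0.00,0.00,-0.00], [-0.0,0.0,-0.00], [0.0,-0.0,0.00]]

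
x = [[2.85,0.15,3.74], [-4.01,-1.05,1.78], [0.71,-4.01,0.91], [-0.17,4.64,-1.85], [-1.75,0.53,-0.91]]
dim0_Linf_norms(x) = [4.01, 4.64, 3.74]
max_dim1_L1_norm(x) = 6.84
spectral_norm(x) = 6.89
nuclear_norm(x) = 15.81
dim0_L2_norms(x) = [5.27, 6.25, 4.72]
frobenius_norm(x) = 9.44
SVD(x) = [[-0.32, 0.65, -0.64], [-0.17, -0.68, -0.67], [-0.58, -0.06, 0.35], [0.71, 0.15, -0.16], [0.17, -0.31, -0.02]] @ diag([6.88655677874355, 5.404700463169345, 3.5232014754422334]) @ [[-0.15, 0.85, -0.51], [0.93, 0.3, 0.21], [0.33, -0.44, -0.83]]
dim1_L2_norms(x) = [4.7, 4.51, 4.17, 5.0, 2.04]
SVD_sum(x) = [[0.34, -1.88, 1.13], [0.18, -1.0, 0.60], [0.61, -3.36, 2.02], [-0.76, 4.15, -2.49], [-0.18, 1.00, -0.6]] + [[3.25,1.04,0.74], [-3.41,-1.09,-0.78], [-0.31,-0.10,-0.07], [0.77,0.25,0.18], [-1.55,-0.49,-0.35]] + [[-0.74, 0.99, 1.87], [-0.78, 1.04, 1.96], [0.41, -0.55, -1.04], [-0.18, 0.25, 0.47], [-0.02, 0.02, 0.05]]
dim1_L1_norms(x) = [6.74, 6.84, 5.63, 6.66, 3.19]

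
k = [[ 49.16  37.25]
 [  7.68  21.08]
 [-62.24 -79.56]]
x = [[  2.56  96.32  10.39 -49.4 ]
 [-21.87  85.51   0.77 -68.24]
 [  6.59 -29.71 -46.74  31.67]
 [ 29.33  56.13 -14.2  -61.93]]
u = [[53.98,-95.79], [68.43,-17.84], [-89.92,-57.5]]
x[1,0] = -21.87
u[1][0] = 68.43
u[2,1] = -57.5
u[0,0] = 53.98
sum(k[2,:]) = -141.8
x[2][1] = -29.71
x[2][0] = 6.59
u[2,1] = -57.5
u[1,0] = 68.43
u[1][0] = 68.43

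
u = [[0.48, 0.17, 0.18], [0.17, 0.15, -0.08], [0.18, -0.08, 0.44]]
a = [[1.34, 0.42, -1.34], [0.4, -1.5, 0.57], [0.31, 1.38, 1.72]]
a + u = [[1.82,0.59,-1.16],[0.57,-1.35,0.49],[0.49,1.3,2.16]]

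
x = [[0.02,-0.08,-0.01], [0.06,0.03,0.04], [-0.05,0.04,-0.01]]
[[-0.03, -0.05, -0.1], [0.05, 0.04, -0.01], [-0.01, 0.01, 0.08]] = x@[[0.87, 0.08, -0.71], [0.63, 0.56, 1.06], [-0.52, 0.53, -0.08]]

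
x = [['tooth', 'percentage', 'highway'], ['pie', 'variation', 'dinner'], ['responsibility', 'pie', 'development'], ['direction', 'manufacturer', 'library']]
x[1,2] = 'dinner'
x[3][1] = 'manufacturer'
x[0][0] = 'tooth'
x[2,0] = 'responsibility'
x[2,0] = 'responsibility'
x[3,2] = 'library'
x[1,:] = ['pie', 'variation', 'dinner']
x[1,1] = 'variation'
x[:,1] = ['percentage', 'variation', 'pie', 'manufacturer']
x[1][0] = 'pie'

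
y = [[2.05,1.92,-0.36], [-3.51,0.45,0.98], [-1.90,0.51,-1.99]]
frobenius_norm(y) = 5.42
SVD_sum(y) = [[2.21, 0.2, -0.07],[-3.47, -0.31, 0.12],[-1.77, -0.16, 0.06]] + [[-0.09, 0.66, -1.00], [0.02, -0.16, 0.24], [-0.16, 1.15, -1.73]] + [[-0.07, 1.06, 0.71], [-0.06, 0.92, 0.62], [0.03, -0.48, -0.32]]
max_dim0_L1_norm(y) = 7.46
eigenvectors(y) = [[-0.15-0.53j, (-0.15+0.53j), (0.15+0j)],[0.78+0.00j, (0.78-0j), -0.16+0.00j],[(0.27+0.1j), 0.27-0.10j, (0.98+0j)]]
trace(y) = 0.51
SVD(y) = [[-0.49, -0.50, -0.71], [0.77, 0.12, -0.62], [0.4, -0.86, 0.32]] @ diag([4.502104004632411, 2.4198967773672098, 1.7907705376068117]) @ [[-1.0, -0.09, 0.03], [0.08, -0.55, 0.83], [0.05, -0.83, -0.56]]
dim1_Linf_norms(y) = [2.05, 3.51, 1.99]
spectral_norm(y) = 4.50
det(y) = -19.51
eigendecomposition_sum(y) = [[(1.06+1.01j), 0.91-0.45j, -0.01-0.22j], [(-1.79+1.07j), (0.28+1.42j), (0.31+0.06j)], [-0.75+0.14j, (-0.08+0.52j), 0.10+0.06j]] + [[(1.06-1.01j),  0.91+0.45j,  (-0.01+0.22j)], [(-1.79-1.07j),  0.28-1.42j,  (0.31-0.06j)], [-0.75-0.14j,  -0.08-0.52j,  0.10-0.06j]] + [[-0.06+0.00j, (0.1-0j), -0.33-0.00j], [(0.06-0j), -0.11+0.00j, (0.35+0j)], [-0.41+0.00j, (0.68-0j), -2.19-0.00j]]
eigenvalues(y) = [(1.43+2.49j), (1.43-2.49j), (-2.36+0j)]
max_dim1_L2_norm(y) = 3.67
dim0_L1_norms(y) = [7.46, 2.88, 3.33]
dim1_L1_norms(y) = [4.33, 4.94, 4.4]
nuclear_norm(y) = 8.71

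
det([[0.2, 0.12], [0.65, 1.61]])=0.244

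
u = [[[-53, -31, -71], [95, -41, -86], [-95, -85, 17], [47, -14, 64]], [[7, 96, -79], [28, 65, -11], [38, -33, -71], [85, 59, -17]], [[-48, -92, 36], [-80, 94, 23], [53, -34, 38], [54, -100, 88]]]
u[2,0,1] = -92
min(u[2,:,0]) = -80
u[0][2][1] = -85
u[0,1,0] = 95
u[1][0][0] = 7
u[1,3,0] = 85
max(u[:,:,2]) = 88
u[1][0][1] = 96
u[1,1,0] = 28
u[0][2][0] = -95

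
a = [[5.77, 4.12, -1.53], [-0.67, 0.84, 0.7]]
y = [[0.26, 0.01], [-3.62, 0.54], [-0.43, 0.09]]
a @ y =[[-12.76, 2.14], [-3.52, 0.51]]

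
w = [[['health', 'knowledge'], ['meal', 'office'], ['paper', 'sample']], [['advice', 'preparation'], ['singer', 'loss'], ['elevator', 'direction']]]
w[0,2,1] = 'sample'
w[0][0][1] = 'knowledge'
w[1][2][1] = 'direction'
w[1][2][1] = 'direction'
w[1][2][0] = 'elevator'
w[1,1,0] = 'singer'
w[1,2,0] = 'elevator'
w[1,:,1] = ['preparation', 'loss', 'direction']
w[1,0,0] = 'advice'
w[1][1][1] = 'loss'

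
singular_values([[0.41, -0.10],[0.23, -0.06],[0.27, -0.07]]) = [0.56, 0.0]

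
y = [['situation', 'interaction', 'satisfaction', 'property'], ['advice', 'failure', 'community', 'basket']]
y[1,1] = 'failure'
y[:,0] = ['situation', 'advice']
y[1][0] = 'advice'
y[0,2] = 'satisfaction'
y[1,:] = ['advice', 'failure', 'community', 'basket']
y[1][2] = 'community'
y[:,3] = ['property', 'basket']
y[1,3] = 'basket'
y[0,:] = ['situation', 'interaction', 'satisfaction', 'property']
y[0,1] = 'interaction'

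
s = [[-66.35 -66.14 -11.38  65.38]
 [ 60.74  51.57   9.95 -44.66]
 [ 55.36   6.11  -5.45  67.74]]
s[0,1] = -66.14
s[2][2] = -5.45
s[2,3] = 67.74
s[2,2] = -5.45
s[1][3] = -44.66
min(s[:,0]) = -66.35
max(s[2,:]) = 67.74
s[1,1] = 51.57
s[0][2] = -11.38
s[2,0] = 55.36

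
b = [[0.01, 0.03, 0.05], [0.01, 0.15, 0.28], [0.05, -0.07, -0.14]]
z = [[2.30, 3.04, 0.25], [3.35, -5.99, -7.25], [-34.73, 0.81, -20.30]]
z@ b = [[0.07, 0.51, 0.93], [-0.39, -0.29, -0.49], [-1.35, 0.50, 1.33]]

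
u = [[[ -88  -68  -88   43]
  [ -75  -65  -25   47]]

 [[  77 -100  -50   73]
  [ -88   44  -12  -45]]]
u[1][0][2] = -50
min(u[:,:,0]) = -88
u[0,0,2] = -88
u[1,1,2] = -12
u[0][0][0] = -88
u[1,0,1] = -100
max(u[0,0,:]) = 43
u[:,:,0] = [[-88, -75], [77, -88]]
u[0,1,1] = -65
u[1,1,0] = -88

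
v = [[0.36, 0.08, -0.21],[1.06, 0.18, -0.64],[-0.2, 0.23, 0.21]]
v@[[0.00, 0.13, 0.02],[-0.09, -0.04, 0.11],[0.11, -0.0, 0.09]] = [[-0.03, 0.04, -0.00], [-0.09, 0.13, -0.02], [0.0, -0.04, 0.04]]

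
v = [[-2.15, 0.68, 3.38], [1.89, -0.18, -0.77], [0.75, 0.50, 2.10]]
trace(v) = -0.23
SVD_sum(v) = [[-2.03,  0.72,  3.44],[0.82,  -0.29,  -1.38],[-0.75,  0.27,  1.27]] + [[-0.12, -0.02, -0.07], [1.07, 0.15, 0.6], [1.50, 0.21, 0.84]] + [[0.0,-0.03,0.01], [0.00,-0.04,0.01], [-0.0,0.03,-0.01]]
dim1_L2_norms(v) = [4.06, 2.05, 2.29]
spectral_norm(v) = 4.62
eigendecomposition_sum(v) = [[-2.54,  0.31,  1.76], [1.82,  -0.22,  -1.26], [0.2,  -0.02,  -0.14]] + [[0.39,0.37,1.62], [0.11,0.10,0.45], [0.54,0.51,2.25]] + [[0.0,0.0,-0.00], [-0.04,-0.06,0.04], [0.01,0.01,-0.01]]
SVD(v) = [[-0.88, 0.06, -0.47], [0.35, -0.58, -0.73], [-0.32, -0.81, 0.49]] @ diag([4.6234838920625885, 2.1329690113331847, 0.05513525668866015]) @ [[0.5, -0.18, -0.85], [-0.87, -0.12, -0.49], [-0.02, 0.98, -0.21]]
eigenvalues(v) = [-2.9, 2.74, -0.07]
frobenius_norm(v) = 5.09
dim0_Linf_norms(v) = [2.15, 0.68, 3.38]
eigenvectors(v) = [[0.81, -0.58, 0.03], [-0.58, -0.16, -0.98], [-0.06, -0.8, 0.21]]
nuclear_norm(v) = 6.81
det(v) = 0.54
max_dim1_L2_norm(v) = 4.06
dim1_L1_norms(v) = [6.21, 2.84, 3.35]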